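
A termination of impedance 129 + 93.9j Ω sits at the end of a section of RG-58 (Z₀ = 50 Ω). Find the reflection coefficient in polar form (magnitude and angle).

Γ = (Z_L − Z_0)/(Z_L + Z_0) = (79 + j93.9)/(179 + j93.9)
|Γ| = 123/202 = 0.607

Γ ≈ 0.607 ∠ 22.2°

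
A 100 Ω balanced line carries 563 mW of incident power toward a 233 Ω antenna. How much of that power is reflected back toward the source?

Γ = (233 − 100)/(233 + 100) = 0.399
|Γ|² = 0.16
P_refl = |Γ|²·P_inc = 89.8 mW, P_del = (1 − |Γ|²)·P_inc = 473 mW

P_reflected ≈ 89.8 mW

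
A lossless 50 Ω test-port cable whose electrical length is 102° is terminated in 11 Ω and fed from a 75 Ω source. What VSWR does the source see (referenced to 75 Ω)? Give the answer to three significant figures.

VSWR ≈ 3.2

tan(βl) = -4.7
Z_in = Z_0·(Z_L + jZ_0·tanβl)/(Z_0 + jZ_L·tanβl) = 123 − j108 Ω
Γ_s = (Z_in − Z_s)/(Z_in + Z_s) = (47.9 − j108)/(198 − j108), |Γ_s| = 0.524
VSWR = (1 + |Γ_s|)/(1 − |Γ_s|)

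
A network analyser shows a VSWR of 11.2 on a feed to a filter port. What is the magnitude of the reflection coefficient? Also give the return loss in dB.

|Γ| = (S − 1)/(S + 1) = (11.2 − 1)/(11.2 + 1) = 10.2/12.2
RL = −20·log₁₀|Γ| = −20·log₁₀(0.836)

|Γ| ≈ 0.836; return loss ≈ 1.56 dB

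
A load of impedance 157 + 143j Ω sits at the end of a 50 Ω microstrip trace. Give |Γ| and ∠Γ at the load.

Γ = (Z_L − Z_0)/(Z_L + Z_0) = (107 + j143)/(207 + j143)
|Γ| = 179/252 = 0.71

Γ ≈ 0.71 ∠ 18.6°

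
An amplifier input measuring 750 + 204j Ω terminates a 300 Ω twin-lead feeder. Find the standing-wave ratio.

Γ = (Z_L − Z_0)/(Z_L + Z_0) = (450 + j204)/(1050 + j204)
|Γ| = 494/1070 = 0.462
VSWR = (1 + |Γ|)/(1 − |Γ|) = 1.46/0.538

VSWR ≈ 2.72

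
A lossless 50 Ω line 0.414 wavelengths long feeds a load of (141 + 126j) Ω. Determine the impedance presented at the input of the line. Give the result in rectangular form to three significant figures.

Z_in ≈ 20.9 + j52.3 Ω

βl = 2π × 0.414 = 149°
tan(βl) = tan(149°) = -0.6
Z_in = Z_0·(Z_L + jZ_0·tanβl)/(Z_0 + jZ_L·tanβl)
     = 50·(141 + j96)/(126 − j84.6)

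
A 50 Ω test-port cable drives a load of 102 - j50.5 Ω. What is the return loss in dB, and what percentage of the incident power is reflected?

Γ = (52 − j50.5)/(152 − j50.5), |Γ| = 0.453
RL = −20·log₁₀(0.453) = 6.89 dB
P_refl/P_inc = |Γ|² = 0.205

RL ≈ 6.89 dB; 20.5% of incident power reflected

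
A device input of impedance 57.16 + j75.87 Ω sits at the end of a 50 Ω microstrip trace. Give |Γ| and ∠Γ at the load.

Γ ≈ 0.58 ∠ 49.3°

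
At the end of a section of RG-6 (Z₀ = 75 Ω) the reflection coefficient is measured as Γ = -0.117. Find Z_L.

Z_L ≈ 59.3 Ω

Z_L = Z_0·(1 + Γ)/(1 − Γ) = 75·(0.883)/(1.12)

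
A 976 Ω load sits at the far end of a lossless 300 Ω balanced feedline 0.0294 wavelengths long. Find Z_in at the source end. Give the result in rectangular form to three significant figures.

βl = 2π × 0.0294 = 10.6°
tan(βl) = tan(10.6°) = 0.187
Z_in = Z_0·(Z_L + jZ_0·tanβl)/(Z_0 + jZ_L·tanβl)
     = 300·(976 + j56.1)/(300 + j182)

Z_in ≈ 738 − j392 Ω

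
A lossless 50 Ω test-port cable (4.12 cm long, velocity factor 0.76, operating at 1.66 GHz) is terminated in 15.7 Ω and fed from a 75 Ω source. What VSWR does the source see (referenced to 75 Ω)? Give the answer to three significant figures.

λ = v/f = 0.76·c / 1.66 GHz = 0.137 m
βl = 2π·l/λ = 2π × 0.3 = 108°
tan(βl) = -3.08
Z_in = Z_0·(Z_L + jZ_0·tanβl)/(Z_0 + jZ_L·tanβl) = 85.1 − j71.7 Ω
Γ_s = (Z_in − Z_s)/(Z_in + Z_s) = (10.1 − j71.7)/(160 − j71.7), |Γ_s| = 0.413
VSWR = (1 + |Γ_s|)/(1 − |Γ_s|)

VSWR ≈ 2.41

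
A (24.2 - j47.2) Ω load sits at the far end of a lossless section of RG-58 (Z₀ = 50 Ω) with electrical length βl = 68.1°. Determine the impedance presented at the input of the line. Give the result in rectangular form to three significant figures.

tan(βl) = tan(68.1°) = 2.49
Z_in = Z_0·(Z_L + jZ_0·tanβl)/(Z_0 + jZ_L·tanβl)
     = 50·(24.2 + j77.2)/(167 + j60.2)

Z_in ≈ 13.7 + j18.1 Ω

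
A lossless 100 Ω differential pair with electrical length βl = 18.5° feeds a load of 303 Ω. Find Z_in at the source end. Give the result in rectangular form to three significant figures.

tan(βl) = tan(18.5°) = 0.335
Z_in = Z_0·(Z_L + jZ_0·tanβl)/(Z_0 + jZ_L·tanβl)
     = 100·(303 + j33.5)/(100 + j101)

Z_in ≈ 166 − j135 Ω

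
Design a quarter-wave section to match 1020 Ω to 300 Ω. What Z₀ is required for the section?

Z_qwt ≈ 553 Ω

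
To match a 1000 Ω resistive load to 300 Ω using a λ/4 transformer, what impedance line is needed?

Z_qwt ≈ 548 Ω

Z_qwt = √(Z_0·R_L) = √(300 × 1000) = √300000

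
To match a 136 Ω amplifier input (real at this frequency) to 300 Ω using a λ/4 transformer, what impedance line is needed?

Z_qwt ≈ 202 Ω

Z_qwt = √(Z_0·R_L) = √(300 × 136) = √40800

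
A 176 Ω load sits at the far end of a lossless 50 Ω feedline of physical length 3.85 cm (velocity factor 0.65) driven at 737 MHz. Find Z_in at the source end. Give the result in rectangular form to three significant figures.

λ = v/f = 0.65·c / 737 MHz = 0.265 m
βl = 2π·l/λ = 2π × 0.146 = 52.4°
tan(βl) = tan(52.4°) = 1.3
Z_in = Z_0·(Z_L + jZ_0·tanβl)/(Z_0 + jZ_L·tanβl)
     = 50·(176 + j64.9)/(50 + j228)

Z_in ≈ 21.6 − j33.8 Ω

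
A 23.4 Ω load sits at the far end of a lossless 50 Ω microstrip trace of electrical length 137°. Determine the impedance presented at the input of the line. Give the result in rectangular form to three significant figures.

tan(βl) = tan(137°) = -0.933
Z_in = Z_0·(Z_L + jZ_0·tanβl)/(Z_0 + jZ_L·tanβl)
     = 50·(23.4 − j46.6)/(50 − j21.8)

Z_in ≈ 36.7 − j30.6 Ω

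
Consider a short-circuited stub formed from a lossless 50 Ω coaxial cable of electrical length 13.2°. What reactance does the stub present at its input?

tan(βl) = 0.235
For a short-circuited stub, Z_in = jZ_0·tan(βl)

X_in ≈ 11.7 Ω (inductive)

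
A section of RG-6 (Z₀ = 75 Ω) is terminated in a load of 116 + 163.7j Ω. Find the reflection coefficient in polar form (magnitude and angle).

Γ = (Z_L − Z_0)/(Z_L + Z_0) = (41 + j163.7)/(191 + j163.7)
|Γ| = 169/252 = 0.671

Γ ≈ 0.671 ∠ 35.3°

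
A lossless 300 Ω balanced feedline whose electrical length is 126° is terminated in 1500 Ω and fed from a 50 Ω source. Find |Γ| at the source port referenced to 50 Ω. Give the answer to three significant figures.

|Γ| ≈ 0.842

tan(βl) = -1.38
Z_in = Z_0·(Z_L + jZ_0·tanβl)/(Z_0 + jZ_L·tanβl) = 89.8 + j205 Ω
Γ_s = (Z_in − Z_s)/(Z_in + Z_s) = (39.8 + j205)/(140 + j205), |Γ_s| = 0.842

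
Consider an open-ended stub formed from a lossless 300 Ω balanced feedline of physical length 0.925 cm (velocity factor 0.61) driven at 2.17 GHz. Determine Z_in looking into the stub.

λ = v/f = 0.61·c / 2.17 GHz = 0.0843 m
βl = 2π·l/λ = 2π × 0.11 = 39.5°
tan(βl) = 0.824
For an open-ended stub, Z_in = −jZ_0·cot(βl) = −jZ_0/tan(βl)

Z_in ≈ −j364 Ω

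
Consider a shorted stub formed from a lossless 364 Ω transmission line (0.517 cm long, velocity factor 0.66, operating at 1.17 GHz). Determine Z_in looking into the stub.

λ = v/f = 0.66·c / 1.17 GHz = 0.169 m
βl = 2π·l/λ = 2π × 0.0305 = 11°
tan(βl) = 0.194
For a shorted stub, Z_in = jZ_0·tan(βl)

Z_in ≈ +j70.7 Ω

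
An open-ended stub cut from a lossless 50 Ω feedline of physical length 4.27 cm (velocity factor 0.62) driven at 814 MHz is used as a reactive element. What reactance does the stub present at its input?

λ = v/f = 0.62·c / 814 MHz = 0.229 m
βl = 2π·l/λ = 2π × 0.187 = 67.3°
tan(βl) = 2.39
For an open-ended stub, Z_in = −jZ_0·cot(βl) = −jZ_0/tan(βl)

X_in ≈ -20.9 Ω (capacitive)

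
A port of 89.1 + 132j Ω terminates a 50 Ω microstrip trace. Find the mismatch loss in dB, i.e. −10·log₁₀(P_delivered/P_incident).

Γ = (39.1 + j132)/(139.1 + j132), |Γ| = 0.718
|Γ|² = 0.515, so P_del/P_inc = 1 − |Γ|² = 0.485
ML = −10·log₁₀(1 − |Γ|²)

mismatch loss ≈ 3.15 dB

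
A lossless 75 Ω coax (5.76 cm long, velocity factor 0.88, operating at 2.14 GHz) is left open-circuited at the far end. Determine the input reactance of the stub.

X_in ≈ 356 Ω (inductive)

λ = v/f = 0.88·c / 2.14 GHz = 0.123 m
βl = 2π·l/λ = 2π × 0.467 = 168°
tan(βl) = -0.211
For an open-circuited stub, Z_in = −jZ_0·cot(βl) = −jZ_0/tan(βl)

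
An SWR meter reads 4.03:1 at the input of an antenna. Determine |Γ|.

|Γ| ≈ 0.602

|Γ| = (S − 1)/(S + 1) = (4.03 − 1)/(4.03 + 1) = 3.03/5.03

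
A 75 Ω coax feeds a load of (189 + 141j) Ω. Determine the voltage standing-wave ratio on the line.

Γ = (Z_L − Z_0)/(Z_L + Z_0) = (114 + j141)/(264 + j141)
|Γ| = 181/299 = 0.606
VSWR = (1 + |Γ|)/(1 − |Γ|) = 1.61/0.394

VSWR ≈ 4.07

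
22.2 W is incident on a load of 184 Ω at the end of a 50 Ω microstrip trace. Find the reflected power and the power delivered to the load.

Γ = (184 − 50)/(184 + 50) = 0.573
|Γ|² = 0.328
P_refl = |Γ|²·P_inc = 7.28 W, P_del = (1 − |Γ|²)·P_inc = 14.9 W

P_reflected ≈ 7.28 W; P_delivered ≈ 14.9 W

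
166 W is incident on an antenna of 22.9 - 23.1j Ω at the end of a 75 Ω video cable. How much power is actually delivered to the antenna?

P_delivered ≈ 113 W

|Γ| = |(-52.1 − j23.1)/(97.9 − j23.1)| = 0.567
|Γ|² = 0.321
P_refl = |Γ|²·P_inc = 53.3 W, P_del = (1 − |Γ|²)·P_inc = 113 W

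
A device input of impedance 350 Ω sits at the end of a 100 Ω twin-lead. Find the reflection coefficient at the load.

Γ = 0.556

Γ = (Z_L − Z_0)/(Z_L + Z_0) = (350 − 100)/(350 + 100) = 250/450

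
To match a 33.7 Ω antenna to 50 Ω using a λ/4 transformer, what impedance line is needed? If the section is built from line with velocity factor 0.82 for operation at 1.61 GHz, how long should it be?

Z_qwt = √(Z_0·R_L) = √(50 × 33.7) = √1685
λ = 0.82·c/f = 0.153 m, so l = λ/4 = 0.0382 m

Z_qwt ≈ 41 Ω; length ≈ 3.82 cm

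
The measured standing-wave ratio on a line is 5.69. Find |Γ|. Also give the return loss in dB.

|Γ| ≈ 0.701; return loss ≈ 3.09 dB

|Γ| = (S − 1)/(S + 1) = (5.69 − 1)/(5.69 + 1) = 4.69/6.69
RL = −20·log₁₀|Γ| = −20·log₁₀(0.701)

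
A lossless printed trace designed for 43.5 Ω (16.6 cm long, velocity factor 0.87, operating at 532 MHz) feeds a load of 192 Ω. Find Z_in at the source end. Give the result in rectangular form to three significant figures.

Z_in ≈ 13.4 + j25.1 Ω

λ = v/f = 0.87·c / 532 MHz = 0.491 m
βl = 2π·l/λ = 2π × 0.338 = 122°
tan(βl) = tan(122°) = -1.61
Z_in = Z_0·(Z_L + jZ_0·tanβl)/(Z_0 + jZ_L·tanβl)
     = 43.5·(192 − j70.1)/(43.5 − j310)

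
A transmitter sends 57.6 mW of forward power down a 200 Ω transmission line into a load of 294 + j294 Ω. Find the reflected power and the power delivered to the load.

P_reflected ≈ 16.6 mW; P_delivered ≈ 41 mW

|Γ| = |(94 + j294)/(494 + j294)| = 0.537
|Γ|² = 0.288
P_refl = |Γ|²·P_inc = 16.6 mW, P_del = (1 − |Γ|²)·P_inc = 41 mW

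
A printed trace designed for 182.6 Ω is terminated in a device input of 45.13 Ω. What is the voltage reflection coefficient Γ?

Γ = -0.604

Γ = (Z_L − Z_0)/(Z_L + Z_0) = (45.13 − 182.6)/(45.13 + 182.6) = -137.5/227.7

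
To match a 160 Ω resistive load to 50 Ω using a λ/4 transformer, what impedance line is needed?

Z_qwt ≈ 89.4 Ω

Z_qwt = √(Z_0·R_L) = √(50 × 160) = √8000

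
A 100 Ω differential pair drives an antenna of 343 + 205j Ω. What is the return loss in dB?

RL ≈ 3.72 dB

Γ = (243 + j205)/(443 + j205), |Γ| = 0.651
RL = −20·log₁₀|Γ| = −20·log₁₀(0.651)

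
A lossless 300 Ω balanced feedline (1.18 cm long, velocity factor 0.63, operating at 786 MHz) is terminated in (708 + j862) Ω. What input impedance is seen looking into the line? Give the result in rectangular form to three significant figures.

λ = v/f = 0.63·c / 786 MHz = 0.24 m
βl = 2π·l/λ = 2π × 0.0491 = 17.7°
tan(βl) = tan(17.7°) = 0.318
Z_in = Z_0·(Z_L + jZ_0·tanβl)/(Z_0 + jZ_L·tanβl)
     = 300·(708 + j958)/(25.5 + j225)

Z_in ≈ 1360 − j788 Ω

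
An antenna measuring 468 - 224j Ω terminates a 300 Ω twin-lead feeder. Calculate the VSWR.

Γ = (Z_L − Z_0)/(Z_L + Z_0) = (168 − j224)/(768 − j224)
|Γ| = 280/800 = 0.35
VSWR = (1 + |Γ|)/(1 − |Γ|) = 1.35/0.65

VSWR ≈ 2.08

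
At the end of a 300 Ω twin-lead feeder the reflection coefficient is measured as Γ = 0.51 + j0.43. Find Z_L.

Z_L = Z_0·(1 + Γ)/(1 − Γ) = 300·(1.51 + j0.43)/(0.49 − j0.43)

Z_L ≈ 392 + j607 Ω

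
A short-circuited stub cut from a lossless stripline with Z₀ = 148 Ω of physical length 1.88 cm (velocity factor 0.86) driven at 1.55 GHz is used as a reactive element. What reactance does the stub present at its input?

λ = v/f = 0.86·c / 1.55 GHz = 0.166 m
βl = 2π·l/λ = 2π × 0.113 = 40.7°
tan(βl) = 0.859
For a short-circuited stub, Z_in = jZ_0·tan(βl)

X_in ≈ 127 Ω (inductive)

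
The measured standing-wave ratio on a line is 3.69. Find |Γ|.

|Γ| ≈ 0.574

|Γ| = (S − 1)/(S + 1) = (3.69 − 1)/(3.69 + 1) = 2.69/4.69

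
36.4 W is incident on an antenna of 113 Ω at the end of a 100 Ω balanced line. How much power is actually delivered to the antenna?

P_delivered ≈ 36.3 W

Γ = (113 − 100)/(113 + 100) = 0.061
|Γ|² = 0.00373
P_refl = |Γ|²·P_inc = 0.136 W, P_del = (1 − |Γ|²)·P_inc = 36.3 W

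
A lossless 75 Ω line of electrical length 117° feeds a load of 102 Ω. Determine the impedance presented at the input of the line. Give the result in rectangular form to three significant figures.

Z_in ≈ 60.9 + j15.4 Ω

tan(βl) = tan(117°) = -1.96
Z_in = Z_0·(Z_L + jZ_0·tanβl)/(Z_0 + jZ_L·tanβl)
     = 75·(102 − j147)/(75 − j200)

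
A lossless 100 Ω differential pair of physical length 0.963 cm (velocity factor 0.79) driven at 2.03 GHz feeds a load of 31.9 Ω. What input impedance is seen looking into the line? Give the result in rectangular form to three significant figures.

λ = v/f = 0.79·c / 2.03 GHz = 0.117 m
βl = 2π·l/λ = 2π × 0.0825 = 29.7°
tan(βl) = tan(29.7°) = 0.57
Z_in = Z_0·(Z_L + jZ_0·tanβl)/(Z_0 + jZ_L·tanβl)
     = 100·(31.9 + j57)/(100 + j18.2)

Z_in ≈ 40.9 + j49.6 Ω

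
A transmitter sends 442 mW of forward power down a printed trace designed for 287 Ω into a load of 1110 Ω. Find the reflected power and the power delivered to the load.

P_reflected ≈ 153 mW; P_delivered ≈ 289 mW

Γ = (1110 − 287)/(1110 + 287) = 0.589
|Γ|² = 0.347
P_refl = |Γ|²·P_inc = 153 mW, P_del = (1 − |Γ|²)·P_inc = 289 mW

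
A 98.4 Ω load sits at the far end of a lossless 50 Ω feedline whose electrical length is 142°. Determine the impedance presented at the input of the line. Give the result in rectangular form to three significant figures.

Z_in ≈ 47.1 + j33.4 Ω

tan(βl) = tan(142°) = -0.781
Z_in = Z_0·(Z_L + jZ_0·tanβl)/(Z_0 + jZ_L·tanβl)
     = 50·(98.4 − j39.1)/(50 − j76.9)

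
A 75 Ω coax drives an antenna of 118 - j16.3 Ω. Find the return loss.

RL ≈ 12.5 dB

Γ = (43 − j16.3)/(193 − j16.3), |Γ| = 0.237
RL = −20·log₁₀|Γ| = −20·log₁₀(0.237)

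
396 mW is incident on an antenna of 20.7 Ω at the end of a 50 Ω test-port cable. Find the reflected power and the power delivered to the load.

P_reflected ≈ 68 mW; P_delivered ≈ 328 mW

Γ = (20.7 − 50)/(20.7 + 50) = -0.414
|Γ|² = 0.172
P_refl = |Γ|²·P_inc = 68 mW, P_del = (1 − |Γ|²)·P_inc = 328 mW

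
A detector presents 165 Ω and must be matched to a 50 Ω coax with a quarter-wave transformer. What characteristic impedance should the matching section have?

Z_qwt ≈ 90.8 Ω

Z_qwt = √(Z_0·R_L) = √(50 × 165) = √8250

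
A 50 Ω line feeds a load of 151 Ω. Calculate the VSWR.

Γ = (151 − 50)/(151 + 50) = 0.502
VSWR = (1 + 0.502)/(1 − 0.502)

VSWR ≈ 3.02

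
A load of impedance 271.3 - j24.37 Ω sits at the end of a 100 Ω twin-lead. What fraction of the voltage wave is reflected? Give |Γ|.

|Γ| ≈ 0.465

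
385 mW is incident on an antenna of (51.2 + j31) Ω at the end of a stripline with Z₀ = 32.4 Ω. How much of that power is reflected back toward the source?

|Γ| = |(18.8 + j31)/(83.6 + j31)| = 0.407
|Γ|² = 0.165
P_refl = |Γ|²·P_inc = 63.7 mW, P_del = (1 − |Γ|²)·P_inc = 321 mW

P_reflected ≈ 63.7 mW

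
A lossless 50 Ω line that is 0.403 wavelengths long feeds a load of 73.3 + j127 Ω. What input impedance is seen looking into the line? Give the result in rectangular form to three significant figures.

βl = 2π × 0.403 = 145°
tan(βl) = tan(145°) = -0.698
Z_in = Z_0·(Z_L + jZ_0·tanβl)/(Z_0 + jZ_L·tanβl)
     = 50·(73.3 + j92.1)/(139 − j51.2)

Z_in ≈ 12.5 + j37.8 Ω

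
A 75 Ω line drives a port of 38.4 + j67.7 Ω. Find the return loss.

RL ≈ 4.69 dB

Γ = (-36.6 + j67.7)/(113.4 + j67.7), |Γ| = 0.583
RL = −20·log₁₀|Γ| = −20·log₁₀(0.583)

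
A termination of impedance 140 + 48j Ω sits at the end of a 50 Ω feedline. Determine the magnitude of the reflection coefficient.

|Γ| ≈ 0.52

Γ = (Z_L − Z_0)/(Z_L + Z_0) = (90 + j48)/(190 + j48)
|Γ| = 102/196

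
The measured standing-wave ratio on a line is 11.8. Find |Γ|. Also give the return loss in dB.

|Γ| ≈ 0.844; return loss ≈ 1.48 dB

|Γ| = (S − 1)/(S + 1) = (11.8 − 1)/(11.8 + 1) = 10.8/12.8
RL = −20·log₁₀|Γ| = −20·log₁₀(0.844)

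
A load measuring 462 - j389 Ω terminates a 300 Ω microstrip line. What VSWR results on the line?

VSWR ≈ 2.94

Γ = (Z_L − Z_0)/(Z_L + Z_0) = (162 − j389)/(762 − j389)
|Γ| = 421/856 = 0.493
VSWR = (1 + |Γ|)/(1 − |Γ|) = 1.49/0.507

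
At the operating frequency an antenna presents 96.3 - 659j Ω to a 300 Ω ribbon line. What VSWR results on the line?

VSWR ≈ 18.4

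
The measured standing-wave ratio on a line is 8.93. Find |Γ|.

|Γ| ≈ 0.799

|Γ| = (S − 1)/(S + 1) = (8.93 − 1)/(8.93 + 1) = 7.93/9.93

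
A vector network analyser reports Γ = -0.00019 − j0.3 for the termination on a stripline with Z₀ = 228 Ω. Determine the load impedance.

Z_L ≈ 190 − j125 Ω

Z_L = Z_0·(1 + Γ)/(1 − Γ) = 228·(1 − j0.3)/(1 + j0.3)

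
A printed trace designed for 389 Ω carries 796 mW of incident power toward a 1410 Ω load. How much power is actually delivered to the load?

P_delivered ≈ 540 mW

Γ = (1410 − 389)/(1410 + 389) = 0.568
|Γ|² = 0.322
P_refl = |Γ|²·P_inc = 256 mW, P_del = (1 − |Γ|²)·P_inc = 540 mW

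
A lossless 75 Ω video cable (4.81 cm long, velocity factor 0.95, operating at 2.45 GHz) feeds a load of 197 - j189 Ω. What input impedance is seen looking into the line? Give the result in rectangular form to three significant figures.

λ = v/f = 0.95·c / 2.45 GHz = 0.116 m
βl = 2π·l/λ = 2π × 0.413 = 149°
tan(βl) = tan(149°) = -0.604
Z_in = Z_0·(Z_L + jZ_0·tanβl)/(Z_0 + jZ_L·tanβl)
     = 75·(197 − j234)/(-39.2 − j119)

Z_in ≈ 96.3 + j156 Ω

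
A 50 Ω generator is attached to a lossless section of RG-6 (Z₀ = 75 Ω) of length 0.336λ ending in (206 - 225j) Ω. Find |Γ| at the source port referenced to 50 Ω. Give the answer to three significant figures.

|Γ| ≈ 0.732

βl = 2π × 0.336 = 121°
tan(βl) = -1.67
Z_in = Z_0·(Z_L + jZ_0·tanβl)/(Z_0 + jZ_L·tanβl) = 21.1 + j63.4 Ω
Γ_s = (Z_in − Z_s)/(Z_in + Z_s) = (-28.9 + j63.4)/(71.1 + j63.4), |Γ_s| = 0.732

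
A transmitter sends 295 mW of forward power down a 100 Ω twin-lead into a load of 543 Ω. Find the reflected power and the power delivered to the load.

P_reflected ≈ 140 mW; P_delivered ≈ 155 mW

Γ = (543 − 100)/(543 + 100) = 0.689
|Γ|² = 0.475
P_refl = |Γ|²·P_inc = 140 mW, P_del = (1 − |Γ|²)·P_inc = 155 mW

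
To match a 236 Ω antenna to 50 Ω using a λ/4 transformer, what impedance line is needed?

Z_qwt = √(Z_0·R_L) = √(50 × 236) = √11800

Z_qwt ≈ 109 Ω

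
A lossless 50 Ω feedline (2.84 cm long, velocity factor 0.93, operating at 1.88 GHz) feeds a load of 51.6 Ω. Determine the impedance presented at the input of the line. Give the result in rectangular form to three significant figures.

λ = v/f = 0.93·c / 1.88 GHz = 0.148 m
βl = 2π·l/λ = 2π × 0.191 = 68.9°
tan(βl) = tan(68.9°) = 2.59
Z_in = Z_0·(Z_L + jZ_0·tanβl)/(Z_0 + jZ_L·tanβl)
     = 50·(51.6 + j130)/(50 + j134)

Z_in ≈ 48.8 − j1.03 Ω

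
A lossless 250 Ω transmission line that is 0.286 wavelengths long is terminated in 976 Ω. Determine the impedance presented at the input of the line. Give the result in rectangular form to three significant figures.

βl = 2π × 0.286 = 103°
tan(βl) = tan(103°) = -4.35
Z_in = Z_0·(Z_L + jZ_0·tanβl)/(Z_0 + jZ_L·tanβl)
     = 250·(976 − j1090)/(250 − j4240)

Z_in ≈ 67.2 + j53.6 Ω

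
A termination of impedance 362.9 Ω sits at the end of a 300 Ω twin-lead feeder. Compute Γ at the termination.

Γ = 0.0949

Γ = (Z_L − Z_0)/(Z_L + Z_0) = (362.9 − 300)/(362.9 + 300) = 62.9/662.9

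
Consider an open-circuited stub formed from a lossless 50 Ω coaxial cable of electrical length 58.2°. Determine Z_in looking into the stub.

Z_in ≈ −j31 Ω

tan(βl) = 1.61
For an open-circuited stub, Z_in = −jZ_0·cot(βl) = −jZ_0/tan(βl)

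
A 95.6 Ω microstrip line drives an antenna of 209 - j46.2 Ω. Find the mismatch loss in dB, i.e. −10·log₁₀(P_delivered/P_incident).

mismatch loss ≈ 0.747 dB

Γ = (113.4 − j46.2)/(304.6 − j46.2), |Γ| = 0.397
|Γ|² = 0.158, so P_del/P_inc = 1 − |Γ|² = 0.842
ML = −10·log₁₀(1 − |Γ|²)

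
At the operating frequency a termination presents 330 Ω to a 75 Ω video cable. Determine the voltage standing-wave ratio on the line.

For a purely resistive load, VSWR = R_L/Z_0 or Z_0/R_L (whichever > 1) = 330/75

VSWR ≈ 4.4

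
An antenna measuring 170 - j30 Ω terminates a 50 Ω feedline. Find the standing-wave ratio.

Γ = (Z_L − Z_0)/(Z_L + Z_0) = (120 − j30)/(220 − j30)
|Γ| = 124/222 = 0.557
VSWR = (1 + |Γ|)/(1 − |Γ|) = 1.56/0.443

VSWR ≈ 3.52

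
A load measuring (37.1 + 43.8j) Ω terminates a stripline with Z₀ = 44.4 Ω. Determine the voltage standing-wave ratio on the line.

VSWR ≈ 2.85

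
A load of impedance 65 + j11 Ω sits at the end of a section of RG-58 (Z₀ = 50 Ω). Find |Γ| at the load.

|Γ| ≈ 0.161

Γ = (Z_L − Z_0)/(Z_L + Z_0) = (15 + j11)/(115 + j11)
|Γ| = 18.6/116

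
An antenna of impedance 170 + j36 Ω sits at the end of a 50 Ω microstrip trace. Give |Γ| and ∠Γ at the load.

Γ ≈ 0.562 ∠ 7.41°

Γ = (Z_L − Z_0)/(Z_L + Z_0) = (120 + j36)/(220 + j36)
|Γ| = 125/223 = 0.562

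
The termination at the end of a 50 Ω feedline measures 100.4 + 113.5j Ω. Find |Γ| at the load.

Γ = (Z_L − Z_0)/(Z_L + Z_0) = (50.4 + j113.5)/(150.4 + j113.5)
|Γ| = 124/188

|Γ| ≈ 0.659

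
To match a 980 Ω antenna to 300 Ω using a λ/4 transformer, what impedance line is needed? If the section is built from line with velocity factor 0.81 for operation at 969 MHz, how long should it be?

Z_qwt = √(Z_0·R_L) = √(300 × 980) = √294000
λ = 0.81·c/f = 0.251 m, so l = λ/4 = 0.0627 m

Z_qwt ≈ 542 Ω; length ≈ 6.27 cm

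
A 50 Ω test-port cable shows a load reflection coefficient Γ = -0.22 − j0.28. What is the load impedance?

Z_L = Z_0·(1 + Γ)/(1 − Γ) = 50·(0.78 − j0.28)/(1.22 + j0.28)

Z_L ≈ 27.9 − j17.9 Ω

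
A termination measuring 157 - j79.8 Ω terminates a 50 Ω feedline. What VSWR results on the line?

VSWR ≈ 4.02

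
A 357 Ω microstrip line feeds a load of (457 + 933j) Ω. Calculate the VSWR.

VSWR ≈ 7.26

Γ = (Z_L − Z_0)/(Z_L + Z_0) = (100 + j933)/(814 + j933)
|Γ| = 938/1240 = 0.758
VSWR = (1 + |Γ|)/(1 − |Γ|) = 1.76/0.242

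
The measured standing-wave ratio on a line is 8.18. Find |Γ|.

|Γ| ≈ 0.782

|Γ| = (S − 1)/(S + 1) = (8.18 − 1)/(8.18 + 1) = 7.18/9.18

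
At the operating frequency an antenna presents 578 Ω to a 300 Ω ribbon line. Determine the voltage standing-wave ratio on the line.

Γ = (578 − 300)/(578 + 300) = 0.317
VSWR = (1 + 0.317)/(1 − 0.317)

VSWR ≈ 1.93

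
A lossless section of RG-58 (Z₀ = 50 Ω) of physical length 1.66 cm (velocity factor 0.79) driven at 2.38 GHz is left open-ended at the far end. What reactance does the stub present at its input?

λ = v/f = 0.79·c / 2.38 GHz = 0.0996 m
βl = 2π·l/λ = 2π × 0.167 = 60°
tan(βl) = 1.73
For an open-ended stub, Z_in = −jZ_0·cot(βl) = −jZ_0/tan(βl)

X_in ≈ -28.9 Ω (capacitive)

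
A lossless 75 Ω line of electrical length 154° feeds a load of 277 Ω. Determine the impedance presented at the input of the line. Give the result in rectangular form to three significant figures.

Z_in ≈ 80.8 + j109 Ω

tan(βl) = tan(154°) = -0.488
Z_in = Z_0·(Z_L + jZ_0·tanβl)/(Z_0 + jZ_L·tanβl)
     = 75·(277 − j36.6)/(75 − j135)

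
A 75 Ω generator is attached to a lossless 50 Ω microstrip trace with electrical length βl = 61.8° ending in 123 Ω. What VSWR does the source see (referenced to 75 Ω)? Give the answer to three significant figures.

tan(βl) = 1.86
Z_in = Z_0·(Z_L + jZ_0·tanβl)/(Z_0 + jZ_L·tanβl) = 25 − j21.4 Ω
Γ_s = (Z_in − Z_s)/(Z_in + Z_s) = (-50 − j21.4)/(100 − j21.4), |Γ_s| = 0.532
VSWR = (1 + |Γ_s|)/(1 − |Γ_s|)

VSWR ≈ 3.27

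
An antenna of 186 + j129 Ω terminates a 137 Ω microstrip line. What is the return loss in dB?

RL ≈ 8.03 dB

Γ = (49 + j129)/(323 + j129), |Γ| = 0.397
RL = −20·log₁₀|Γ| = −20·log₁₀(0.397)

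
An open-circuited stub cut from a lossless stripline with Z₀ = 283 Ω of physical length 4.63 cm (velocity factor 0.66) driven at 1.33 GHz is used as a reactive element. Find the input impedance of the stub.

λ = v/f = 0.66·c / 1.33 GHz = 0.149 m
βl = 2π·l/λ = 2π × 0.311 = 112°
tan(βl) = -2.48
For an open-circuited stub, Z_in = −jZ_0·cot(βl) = −jZ_0/tan(βl)

Z_in ≈ +j114 Ω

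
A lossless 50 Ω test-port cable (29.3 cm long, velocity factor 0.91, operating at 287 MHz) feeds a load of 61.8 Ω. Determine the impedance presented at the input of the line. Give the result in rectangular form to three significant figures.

Z_in ≈ 42.3 + j6.02 Ω

λ = v/f = 0.91·c / 287 MHz = 0.951 m
βl = 2π·l/λ = 2π × 0.308 = 111°
tan(βl) = tan(111°) = -2.62
Z_in = Z_0·(Z_L + jZ_0·tanβl)/(Z_0 + jZ_L·tanβl)
     = 50·(61.8 − j131)/(50 − j162)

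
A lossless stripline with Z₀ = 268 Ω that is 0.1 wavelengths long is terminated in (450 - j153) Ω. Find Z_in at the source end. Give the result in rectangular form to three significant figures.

βl = 2π × 0.1 = 36°
tan(βl) = tan(36°) = 0.727
Z_in = Z_0·(Z_L + jZ_0·tanβl)/(Z_0 + jZ_L·tanβl)
     = 268·(450 + j41.7)/(379 + j327)

Z_in ≈ 197 − j140 Ω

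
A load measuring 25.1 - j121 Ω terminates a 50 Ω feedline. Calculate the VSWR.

VSWR ≈ 14.1

Γ = (Z_L − Z_0)/(Z_L + Z_0) = (-24.9 − j121)/(75.1 − j121)
|Γ| = 124/142 = 0.867
VSWR = (1 + |Γ|)/(1 − |Γ|) = 1.87/0.133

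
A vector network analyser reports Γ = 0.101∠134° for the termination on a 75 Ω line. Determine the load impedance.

Z_L ≈ 64.5 + j9.47 Ω

Z_L = Z_0·(1 + Γ)/(1 − Γ) = 75·(0.93 + j0.0727)/(1.07 − j0.0727)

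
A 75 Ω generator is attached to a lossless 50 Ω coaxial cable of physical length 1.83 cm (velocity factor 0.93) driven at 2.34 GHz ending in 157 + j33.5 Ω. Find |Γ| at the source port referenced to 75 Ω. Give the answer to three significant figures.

|Γ| ≈ 0.593

λ = v/f = 0.93·c / 2.34 GHz = 0.119 m
βl = 2π·l/λ = 2π × 0.153 = 55.3°
tan(βl) = 1.44
Z_in = Z_0·(Z_L + jZ_0·tanβl)/(Z_0 + jZ_L·tanβl) = 23.6 − j34.5 Ω
Γ_s = (Z_in − Z_s)/(Z_in + Z_s) = (-51.4 − j34.5)/(98.6 − j34.5), |Γ_s| = 0.593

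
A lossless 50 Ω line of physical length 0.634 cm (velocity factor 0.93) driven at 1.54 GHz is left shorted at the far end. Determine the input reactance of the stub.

λ = v/f = 0.93·c / 1.54 GHz = 0.181 m
βl = 2π·l/λ = 2π × 0.035 = 12.6°
tan(βl) = 0.223
For a shorted stub, Z_in = jZ_0·tan(βl)

X_in ≈ 11.2 Ω (inductive)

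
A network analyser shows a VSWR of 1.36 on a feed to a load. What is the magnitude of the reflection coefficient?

|Γ| ≈ 0.153

|Γ| = (S − 1)/(S + 1) = (1.36 − 1)/(1.36 + 1) = 0.36/2.36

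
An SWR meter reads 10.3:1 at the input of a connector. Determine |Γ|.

|Γ| ≈ 0.823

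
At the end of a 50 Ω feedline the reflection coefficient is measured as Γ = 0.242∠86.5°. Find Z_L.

Z_L ≈ 45.7 + j23.5 Ω

Z_L = Z_0·(1 + Γ)/(1 − Γ) = 50·(1.01 + j0.242)/(0.985 − j0.242)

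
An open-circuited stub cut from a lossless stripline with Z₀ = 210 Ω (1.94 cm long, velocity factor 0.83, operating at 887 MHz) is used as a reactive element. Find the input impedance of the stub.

Z_in ≈ −j453 Ω

λ = v/f = 0.83·c / 887 MHz = 0.281 m
βl = 2π·l/λ = 2π × 0.0691 = 24.9°
tan(βl) = 0.464
For an open-circuited stub, Z_in = −jZ_0·cot(βl) = −jZ_0/tan(βl)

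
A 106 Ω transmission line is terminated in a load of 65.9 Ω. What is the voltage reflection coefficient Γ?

Γ = (Z_L − Z_0)/(Z_L + Z_0) = (65.9 − 106)/(65.9 + 106) = -40.1/171.9

Γ = -0.233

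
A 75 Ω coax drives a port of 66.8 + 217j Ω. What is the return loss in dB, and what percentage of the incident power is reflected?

RL ≈ 1.54 dB; 70.2% of incident power reflected

Γ = (-8.2 + j217)/(141.8 + j217), |Γ| = 0.838
RL = −20·log₁₀(0.838) = 1.54 dB
P_refl/P_inc = |Γ|² = 0.702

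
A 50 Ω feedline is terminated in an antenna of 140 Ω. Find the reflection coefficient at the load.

Γ = (Z_L − Z_0)/(Z_L + Z_0) = (140 − 50)/(140 + 50) = 90/190

Γ = 0.474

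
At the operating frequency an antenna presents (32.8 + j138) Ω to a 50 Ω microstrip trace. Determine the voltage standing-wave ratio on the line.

Γ = (Z_L − Z_0)/(Z_L + Z_0) = (-17.2 + j138)/(82.8 + j138)
|Γ| = 139/161 = 0.864
VSWR = (1 + |Γ|)/(1 − |Γ|) = 1.86/0.136

VSWR ≈ 13.7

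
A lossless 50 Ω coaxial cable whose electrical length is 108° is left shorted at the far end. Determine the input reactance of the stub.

tan(βl) = -3.08
For a shorted stub, Z_in = jZ_0·tan(βl)

X_in ≈ -154 Ω (capacitive)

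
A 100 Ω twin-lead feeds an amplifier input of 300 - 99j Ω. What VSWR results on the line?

VSWR ≈ 3.36

Γ = (Z_L − Z_0)/(Z_L + Z_0) = (200 − j99)/(400 − j99)
|Γ| = 223/412 = 0.542
VSWR = (1 + |Γ|)/(1 − |Γ|) = 1.54/0.458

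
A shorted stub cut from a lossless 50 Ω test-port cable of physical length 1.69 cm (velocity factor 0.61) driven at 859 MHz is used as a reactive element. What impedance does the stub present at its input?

Z_in ≈ +j27.2 Ω

λ = v/f = 0.61·c / 859 MHz = 0.213 m
βl = 2π·l/λ = 2π × 0.0793 = 28.6°
tan(βl) = 0.544
For a shorted stub, Z_in = jZ_0·tan(βl)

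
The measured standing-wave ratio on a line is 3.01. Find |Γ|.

|Γ| = (S − 1)/(S + 1) = (3.01 − 1)/(3.01 + 1) = 2.01/4.01

|Γ| ≈ 0.501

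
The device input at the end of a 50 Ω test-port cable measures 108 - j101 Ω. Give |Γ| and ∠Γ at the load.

Γ ≈ 0.621 ∠ -27.5°

Γ = (Z_L − Z_0)/(Z_L + Z_0) = (58 − j101)/(158 − j101)
|Γ| = 116/188 = 0.621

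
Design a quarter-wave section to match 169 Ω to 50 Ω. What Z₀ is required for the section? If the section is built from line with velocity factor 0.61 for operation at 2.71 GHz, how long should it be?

Z_qwt ≈ 91.9 Ω; length ≈ 1.69 cm

Z_qwt = √(Z_0·R_L) = √(50 × 169) = √8450
λ = 0.61·c/f = 0.0675 m, so l = λ/4 = 0.0169 m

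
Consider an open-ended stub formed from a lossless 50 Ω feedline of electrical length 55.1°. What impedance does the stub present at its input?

tan(βl) = 1.43
For an open-ended stub, Z_in = −jZ_0·cot(βl) = −jZ_0/tan(βl)

Z_in ≈ −j34.9 Ω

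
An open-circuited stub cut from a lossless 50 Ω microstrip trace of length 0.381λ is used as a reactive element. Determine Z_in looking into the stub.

Z_in ≈ +j53.9 Ω

βl = 2π × 0.381 = 137°
tan(βl) = -0.927
For an open-circuited stub, Z_in = −jZ_0·cot(βl) = −jZ_0/tan(βl)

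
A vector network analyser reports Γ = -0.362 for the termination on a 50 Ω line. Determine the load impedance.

Z_L = Z_0·(1 + Γ)/(1 − Γ) = 50·(0.638)/(1.36)

Z_L ≈ 23.4 Ω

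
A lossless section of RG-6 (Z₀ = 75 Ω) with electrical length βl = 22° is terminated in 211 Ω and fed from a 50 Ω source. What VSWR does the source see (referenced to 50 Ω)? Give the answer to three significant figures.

VSWR ≈ 3.91

tan(βl) = 0.404
Z_in = Z_0·(Z_L + jZ_0·tanβl)/(Z_0 + jZ_L·tanβl) = 107 − j91.4 Ω
Γ_s = (Z_in − Z_s)/(Z_in + Z_s) = (57.1 − j91.4)/(157 − j91.4), |Γ_s| = 0.593
VSWR = (1 + |Γ_s|)/(1 − |Γ_s|)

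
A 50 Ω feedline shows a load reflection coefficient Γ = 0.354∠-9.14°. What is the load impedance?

Z_L = Z_0·(1 + Γ)/(1 − Γ) = 50·(1.35 − j0.0562)/(0.65 + j0.0562)

Z_L ≈ 103 − j13.2 Ω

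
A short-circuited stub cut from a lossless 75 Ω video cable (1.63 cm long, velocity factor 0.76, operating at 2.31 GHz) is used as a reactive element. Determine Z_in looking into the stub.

λ = v/f = 0.76·c / 2.31 GHz = 0.0987 m
βl = 2π·l/λ = 2π × 0.165 = 59.5°
tan(βl) = 1.69
For a short-circuited stub, Z_in = jZ_0·tan(βl)

Z_in ≈ +j127 Ω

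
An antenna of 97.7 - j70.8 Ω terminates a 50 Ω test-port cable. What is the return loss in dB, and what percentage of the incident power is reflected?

RL ≈ 5.66 dB; 27.2% of incident power reflected

Γ = (47.7 − j70.8)/(147.7 − j70.8), |Γ| = 0.521
RL = −20·log₁₀(0.521) = 5.66 dB
P_refl/P_inc = |Γ|² = 0.272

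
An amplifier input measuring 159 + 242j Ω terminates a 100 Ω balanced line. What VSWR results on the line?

Γ = (Z_L − Z_0)/(Z_L + Z_0) = (59 + j242)/(259 + j242)
|Γ| = 249/354 = 0.703
VSWR = (1 + |Γ|)/(1 − |Γ|) = 1.7/0.297

VSWR ≈ 5.73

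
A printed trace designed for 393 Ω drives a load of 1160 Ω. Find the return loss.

RL ≈ 6.13 dB

Γ = (1160 − 393)/(1160 + 393) = 0.494
RL = −20·log₁₀|Γ| = −20·log₁₀(0.494)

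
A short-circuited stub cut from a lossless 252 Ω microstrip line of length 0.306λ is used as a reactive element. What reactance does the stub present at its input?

X_in ≈ -686 Ω (capacitive)

βl = 2π × 0.306 = 110°
tan(βl) = -2.72
For a short-circuited stub, Z_in = jZ_0·tan(βl)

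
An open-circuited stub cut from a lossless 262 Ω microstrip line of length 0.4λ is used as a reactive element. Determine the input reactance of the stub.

X_in ≈ 361 Ω (inductive)

βl = 2π × 0.4 = 144°
tan(βl) = -0.727
For an open-circuited stub, Z_in = −jZ_0·cot(βl) = −jZ_0/tan(βl)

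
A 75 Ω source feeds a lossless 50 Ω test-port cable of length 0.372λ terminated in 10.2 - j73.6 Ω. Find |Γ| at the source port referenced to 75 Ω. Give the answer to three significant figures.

|Γ| ≈ 0.834

βl = 2π × 0.372 = 134°
tan(βl) = -1.04
Z_in = Z_0·(Z_L + jZ_0·tanβl)/(Z_0 + jZ_L·tanβl) = 65.4 + j211 Ω
Γ_s = (Z_in − Z_s)/(Z_in + Z_s) = (-9.62 + j211)/(140 + j211), |Γ_s| = 0.834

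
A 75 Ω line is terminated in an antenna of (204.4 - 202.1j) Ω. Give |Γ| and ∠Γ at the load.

Γ = (Z_L − Z_0)/(Z_L + Z_0) = (129.4 − j202.1)/(279.4 − j202.1)
|Γ| = 240/345 = 0.696

Γ ≈ 0.696 ∠ -21.5°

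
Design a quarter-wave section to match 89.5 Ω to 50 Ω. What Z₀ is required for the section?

Z_qwt = √(Z_0·R_L) = √(50 × 89.5) = √4475

Z_qwt ≈ 66.9 Ω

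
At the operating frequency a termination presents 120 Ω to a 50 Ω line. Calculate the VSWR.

Γ = (120 − 50)/(120 + 50) = 0.412
VSWR = (1 + 0.412)/(1 − 0.412)

VSWR ≈ 2.4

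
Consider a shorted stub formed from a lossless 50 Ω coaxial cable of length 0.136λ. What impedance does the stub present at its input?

βl = 2π × 0.136 = 49°
tan(βl) = 1.15
For a shorted stub, Z_in = jZ_0·tan(βl)

Z_in ≈ +j57.4 Ω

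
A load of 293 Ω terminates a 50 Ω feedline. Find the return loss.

Γ = (293 − 50)/(293 + 50) = 0.708
RL = −20·log₁₀|Γ| = −20·log₁₀(0.708)

RL ≈ 2.99 dB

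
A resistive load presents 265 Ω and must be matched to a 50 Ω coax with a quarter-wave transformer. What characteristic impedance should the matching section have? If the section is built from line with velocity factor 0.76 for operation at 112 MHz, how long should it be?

Z_qwt = √(Z_0·R_L) = √(50 × 265) = √13250
λ = 0.76·c/f = 2.04 m, so l = λ/4 = 0.509 m

Z_qwt ≈ 115 Ω; length ≈ 50.9 cm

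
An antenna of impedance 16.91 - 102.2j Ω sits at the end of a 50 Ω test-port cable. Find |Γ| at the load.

|Γ| ≈ 0.879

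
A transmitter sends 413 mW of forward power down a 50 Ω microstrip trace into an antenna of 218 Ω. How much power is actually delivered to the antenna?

Γ = (218 − 50)/(218 + 50) = 0.627
|Γ|² = 0.393
P_refl = |Γ|²·P_inc = 162 mW, P_del = (1 − |Γ|²)·P_inc = 251 mW

P_delivered ≈ 251 mW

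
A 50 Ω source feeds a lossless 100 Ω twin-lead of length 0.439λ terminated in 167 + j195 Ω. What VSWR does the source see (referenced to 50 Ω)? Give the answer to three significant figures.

VSWR ≈ 6.11

βl = 2π × 0.439 = 158°
tan(βl) = -0.403
Z_in = Z_0·(Z_L + jZ_0·tanβl)/(Z_0 + jZ_L·tanβl) = 53.3 + j107 Ω
Γ_s = (Z_in − Z_s)/(Z_in + Z_s) = (3.28 + j107)/(103 + j107), |Γ_s| = 0.719
VSWR = (1 + |Γ_s|)/(1 − |Γ_s|)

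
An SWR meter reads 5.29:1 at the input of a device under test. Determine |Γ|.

|Γ| = (S − 1)/(S + 1) = (5.29 − 1)/(5.29 + 1) = 4.29/6.29

|Γ| ≈ 0.682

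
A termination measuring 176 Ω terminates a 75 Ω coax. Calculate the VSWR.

VSWR ≈ 2.35

For a purely resistive load, VSWR = R_L/Z_0 or Z_0/R_L (whichever > 1) = 176/75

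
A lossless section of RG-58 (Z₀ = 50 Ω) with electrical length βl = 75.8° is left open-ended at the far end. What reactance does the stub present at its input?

tan(βl) = 3.95
For an open-ended stub, Z_in = −jZ_0·cot(βl) = −jZ_0/tan(βl)

X_in ≈ -12.7 Ω (capacitive)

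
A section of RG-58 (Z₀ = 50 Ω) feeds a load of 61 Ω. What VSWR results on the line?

VSWR ≈ 1.22

For a purely resistive load, VSWR = R_L/Z_0 or Z_0/R_L (whichever > 1) = 61/50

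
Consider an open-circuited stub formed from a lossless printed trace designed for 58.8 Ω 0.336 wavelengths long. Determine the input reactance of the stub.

X_in ≈ 35.3 Ω (inductive)

βl = 2π × 0.336 = 121°
tan(βl) = -1.67
For an open-circuited stub, Z_in = −jZ_0·cot(βl) = −jZ_0/tan(βl)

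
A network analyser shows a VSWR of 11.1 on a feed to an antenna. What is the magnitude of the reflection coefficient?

|Γ| ≈ 0.835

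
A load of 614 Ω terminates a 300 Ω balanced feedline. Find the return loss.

RL ≈ 9.28 dB

Γ = (614 − 300)/(614 + 300) = 0.344
RL = −20·log₁₀|Γ| = −20·log₁₀(0.344)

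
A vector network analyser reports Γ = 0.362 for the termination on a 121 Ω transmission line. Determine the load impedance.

Z_L = Z_0·(1 + Γ)/(1 − Γ) = 121·(1.36)/(0.638)

Z_L ≈ 258 Ω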